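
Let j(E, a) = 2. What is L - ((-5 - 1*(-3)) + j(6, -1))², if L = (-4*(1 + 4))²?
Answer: 400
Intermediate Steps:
L = 400 (L = (-4*5)² = (-20)² = 400)
L - ((-5 - 1*(-3)) + j(6, -1))² = 400 - ((-5 - 1*(-3)) + 2)² = 400 - ((-5 + 3) + 2)² = 400 - (-2 + 2)² = 400 - 1*0² = 400 - 1*0 = 400 + 0 = 400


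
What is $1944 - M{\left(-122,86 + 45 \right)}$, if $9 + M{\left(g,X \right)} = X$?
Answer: $1822$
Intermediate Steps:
$M{\left(g,X \right)} = -9 + X$
$1944 - M{\left(-122,86 + 45 \right)} = 1944 - \left(-9 + \left(86 + 45\right)\right) = 1944 - \left(-9 + 131\right) = 1944 - 122 = 1822$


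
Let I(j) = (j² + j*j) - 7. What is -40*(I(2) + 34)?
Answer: -1400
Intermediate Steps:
I(j) = -7 + 2*j² (I(j) = (j² + j²) - 7 = 2*j² - 7 = -7 + 2*j²)
-40*(I(2) + 34) = -40*((-7 + 2*2²) + 34) = -40*((-7 + 2*4) + 34) = -40*((-7 + 8) + 34) = -40*(1 + 34) = -40*35 = -1400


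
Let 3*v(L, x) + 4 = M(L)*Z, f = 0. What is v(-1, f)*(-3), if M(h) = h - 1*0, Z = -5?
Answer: -1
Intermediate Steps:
M(h) = h (M(h) = h + 0 = h)
v(L, x) = -4/3 - 5*L/3 (v(L, x) = -4/3 + (L*(-5))/3 = -4/3 + (-5*L)/3 = -4/3 - 5*L/3)
v(-1, f)*(-3) = (-4/3 - 5/3*(-1))*(-3) = (-4/3 + 5/3)*(-3) = (⅓)*(-3) = -1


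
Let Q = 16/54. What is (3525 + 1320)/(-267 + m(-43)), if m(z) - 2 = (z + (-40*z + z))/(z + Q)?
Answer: -5586285/349663 ≈ -15.976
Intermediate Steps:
Q = 8/27 (Q = 16*(1/54) = 8/27 ≈ 0.29630)
m(z) = 2 - 38*z/(8/27 + z) (m(z) = 2 + (z + (-40*z + z))/(z + 8/27) = 2 + (z - 39*z)/(8/27 + z) = 2 + (-38*z)/(8/27 + z) = 2 - 38*z/(8/27 + z))
(3525 + 1320)/(-267 + m(-43)) = (3525 + 1320)/(-267 + 4*(4 - 243*(-43))/(8 + 27*(-43))) = 4845/(-267 + 4*(4 + 10449)/(8 - 1161)) = 4845/(-267 + 4*10453/(-1153)) = 4845/(-267 + 4*(-1/1153)*10453) = 4845/(-267 - 41812/1153) = 4845/(-349663/1153) = 4845*(-1153/349663) = -5586285/349663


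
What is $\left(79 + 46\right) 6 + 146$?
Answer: $896$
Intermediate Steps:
$\left(79 + 46\right) 6 + 146 = 125 \cdot 6 + 146 = 750 + 146 = 896$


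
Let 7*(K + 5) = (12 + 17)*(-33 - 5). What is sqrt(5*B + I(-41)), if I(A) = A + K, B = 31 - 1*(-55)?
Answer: sqrt(11102)/7 ≈ 15.052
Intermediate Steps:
B = 86 (B = 31 + 55 = 86)
K = -1137/7 (K = -5 + ((12 + 17)*(-33 - 5))/7 = -5 + (29*(-38))/7 = -5 + (1/7)*(-1102) = -5 - 1102/7 = -1137/7 ≈ -162.43)
I(A) = -1137/7 + A (I(A) = A - 1137/7 = -1137/7 + A)
sqrt(5*B + I(-41)) = sqrt(5*86 + (-1137/7 - 41)) = sqrt(430 - 1424/7) = sqrt(1586/7) = sqrt(11102)/7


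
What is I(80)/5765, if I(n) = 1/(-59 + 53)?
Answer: -1/34590 ≈ -2.8910e-5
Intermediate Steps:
I(n) = -⅙ (I(n) = 1/(-6) = -⅙)
I(80)/5765 = -⅙/5765 = -⅙*1/5765 = -1/34590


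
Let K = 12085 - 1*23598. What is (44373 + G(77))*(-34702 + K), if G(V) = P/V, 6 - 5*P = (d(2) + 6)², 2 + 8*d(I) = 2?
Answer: -157903483725/77 ≈ -2.0507e+9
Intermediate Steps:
d(I) = 0 (d(I) = -¼ + (⅛)*2 = -¼ + ¼ = 0)
K = -11513 (K = 12085 - 23598 = -11513)
P = -6 (P = 6/5 - (0 + 6)²/5 = 6/5 - ⅕*6² = 6/5 - ⅕*36 = 6/5 - 36/5 = -6)
G(V) = -6/V
(44373 + G(77))*(-34702 + K) = (44373 - 6/77)*(-34702 - 11513) = (44373 - 6*1/77)*(-46215) = (44373 - 6/77)*(-46215) = (3416715/77)*(-46215) = -157903483725/77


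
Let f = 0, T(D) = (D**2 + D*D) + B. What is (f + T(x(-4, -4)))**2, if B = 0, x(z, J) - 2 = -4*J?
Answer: 419904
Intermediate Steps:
x(z, J) = 2 - 4*J
T(D) = 2*D**2 (T(D) = (D**2 + D*D) + 0 = (D**2 + D**2) + 0 = 2*D**2 + 0 = 2*D**2)
(f + T(x(-4, -4)))**2 = (0 + 2*(2 - 4*(-4))**2)**2 = (0 + 2*(2 + 16)**2)**2 = (0 + 2*18**2)**2 = (0 + 2*324)**2 = (0 + 648)**2 = 648**2 = 419904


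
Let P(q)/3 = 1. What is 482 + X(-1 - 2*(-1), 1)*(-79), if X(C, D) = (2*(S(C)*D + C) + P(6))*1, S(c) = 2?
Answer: -229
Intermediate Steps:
P(q) = 3 (P(q) = 3*1 = 3)
X(C, D) = 3 + 2*C + 4*D (X(C, D) = (2*(2*D + C) + 3)*1 = (2*(C + 2*D) + 3)*1 = ((2*C + 4*D) + 3)*1 = (3 + 2*C + 4*D)*1 = 3 + 2*C + 4*D)
482 + X(-1 - 2*(-1), 1)*(-79) = 482 + (3 + 2*(-1 - 2*(-1)) + 4*1)*(-79) = 482 + (3 + 2*(-1 + 2) + 4)*(-79) = 482 + (3 + 2*1 + 4)*(-79) = 482 + (3 + 2 + 4)*(-79) = 482 + 9*(-79) = 482 - 711 = -229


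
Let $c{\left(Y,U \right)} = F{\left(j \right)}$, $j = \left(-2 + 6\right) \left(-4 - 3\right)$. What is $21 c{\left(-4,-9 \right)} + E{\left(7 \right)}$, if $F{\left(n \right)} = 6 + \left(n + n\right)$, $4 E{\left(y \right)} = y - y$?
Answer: $-1050$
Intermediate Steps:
$E{\left(y \right)} = 0$ ($E{\left(y \right)} = \frac{y - y}{4} = \frac{1}{4} \cdot 0 = 0$)
$j = -28$ ($j = 4 \left(-7\right) = -28$)
$F{\left(n \right)} = 6 + 2 n$
$c{\left(Y,U \right)} = -50$ ($c{\left(Y,U \right)} = 6 + 2 \left(-28\right) = 6 - 56 = -50$)
$21 c{\left(-4,-9 \right)} + E{\left(7 \right)} = 21 \left(-50\right) + 0 = -1050 + 0 = -1050$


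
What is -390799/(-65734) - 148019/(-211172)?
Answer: 46127843687/6940590124 ≈ 6.6461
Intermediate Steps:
-390799/(-65734) - 148019/(-211172) = -390799*(-1/65734) - 148019*(-1/211172) = 390799/65734 + 148019/211172 = 46127843687/6940590124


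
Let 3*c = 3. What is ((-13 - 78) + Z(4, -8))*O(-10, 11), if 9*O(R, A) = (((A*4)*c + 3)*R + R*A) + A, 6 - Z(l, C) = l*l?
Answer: 57469/9 ≈ 6385.4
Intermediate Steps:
c = 1 (c = (1/3)*3 = 1)
Z(l, C) = 6 - l**2 (Z(l, C) = 6 - l*l = 6 - l**2)
O(R, A) = A/9 + A*R/9 + R*(3 + 4*A)/9 (O(R, A) = ((((A*4)*1 + 3)*R + R*A) + A)/9 = ((((4*A)*1 + 3)*R + A*R) + A)/9 = (((4*A + 3)*R + A*R) + A)/9 = (((3 + 4*A)*R + A*R) + A)/9 = ((R*(3 + 4*A) + A*R) + A)/9 = ((A*R + R*(3 + 4*A)) + A)/9 = (A + A*R + R*(3 + 4*A))/9 = A/9 + A*R/9 + R*(3 + 4*A)/9)
((-13 - 78) + Z(4, -8))*O(-10, 11) = ((-13 - 78) + (6 - 1*4**2))*((1/3)*(-10) + (1/9)*11 + (5/9)*11*(-10)) = (-91 + (6 - 1*16))*(-10/3 + 11/9 - 550/9) = (-91 + (6 - 16))*(-569/9) = (-91 - 10)*(-569/9) = -101*(-569/9) = 57469/9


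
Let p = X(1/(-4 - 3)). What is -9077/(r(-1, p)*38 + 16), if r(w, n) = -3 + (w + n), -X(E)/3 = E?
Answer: 63539/838 ≈ 75.822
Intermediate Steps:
X(E) = -3*E
p = 3/7 (p = -3/(-4 - 3) = -3/(-7) = -3*(-⅐) = 3/7 ≈ 0.42857)
r(w, n) = -3 + n + w (r(w, n) = -3 + (n + w) = -3 + n + w)
-9077/(r(-1, p)*38 + 16) = -9077/((-3 + 3/7 - 1)*38 + 16) = -9077/(-25/7*38 + 16) = -9077/(-950/7 + 16) = -9077/(-838/7) = -9077*(-7/838) = 63539/838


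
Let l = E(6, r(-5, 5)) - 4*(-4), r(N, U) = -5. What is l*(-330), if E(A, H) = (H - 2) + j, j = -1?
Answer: -2640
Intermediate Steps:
E(A, H) = -3 + H (E(A, H) = (H - 2) - 1 = (-2 + H) - 1 = -3 + H)
l = 8 (l = (-3 - 5) - 4*(-4) = -8 + 16 = 8)
l*(-330) = 8*(-330) = -2640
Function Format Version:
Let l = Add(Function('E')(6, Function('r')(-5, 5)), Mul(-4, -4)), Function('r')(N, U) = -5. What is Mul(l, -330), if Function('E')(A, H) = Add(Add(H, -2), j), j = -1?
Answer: -2640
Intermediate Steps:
Function('E')(A, H) = Add(-3, H) (Function('E')(A, H) = Add(Add(H, -2), -1) = Add(Add(-2, H), -1) = Add(-3, H))
l = 8 (l = Add(Add(-3, -5), Mul(-4, -4)) = Add(-8, 16) = 8)
Mul(l, -330) = Mul(8, -330) = -2640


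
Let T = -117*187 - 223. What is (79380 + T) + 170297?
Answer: 227575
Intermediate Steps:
T = -22102 (T = -21879 - 223 = -22102)
(79380 + T) + 170297 = (79380 - 22102) + 170297 = 57278 + 170297 = 227575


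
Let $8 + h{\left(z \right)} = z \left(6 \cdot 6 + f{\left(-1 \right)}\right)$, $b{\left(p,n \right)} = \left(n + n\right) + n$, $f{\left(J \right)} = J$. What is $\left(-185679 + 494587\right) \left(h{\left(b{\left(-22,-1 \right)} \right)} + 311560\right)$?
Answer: $96208469876$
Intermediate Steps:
$b{\left(p,n \right)} = 3 n$ ($b{\left(p,n \right)} = 2 n + n = 3 n$)
$h{\left(z \right)} = -8 + 35 z$ ($h{\left(z \right)} = -8 + z \left(6 \cdot 6 - 1\right) = -8 + z \left(36 - 1\right) = -8 + z 35 = -8 + 35 z$)
$\left(-185679 + 494587\right) \left(h{\left(b{\left(-22,-1 \right)} \right)} + 311560\right) = \left(-185679 + 494587\right) \left(\left(-8 + 35 \cdot 3 \left(-1\right)\right) + 311560\right) = 308908 \left(\left(-8 + 35 \left(-3\right)\right) + 311560\right) = 308908 \left(\left(-8 - 105\right) + 311560\right) = 308908 \left(-113 + 311560\right) = 308908 \cdot 311447 = 96208469876$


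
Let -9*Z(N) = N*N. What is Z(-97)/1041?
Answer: -9409/9369 ≈ -1.0043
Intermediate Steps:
Z(N) = -N²/9 (Z(N) = -N*N/9 = -N²/9)
Z(-97)/1041 = -⅑*(-97)²/1041 = -⅑*9409*(1/1041) = -9409/9*1/1041 = -9409/9369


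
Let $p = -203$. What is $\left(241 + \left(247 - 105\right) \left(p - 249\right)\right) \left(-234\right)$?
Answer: $14962662$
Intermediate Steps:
$\left(241 + \left(247 - 105\right) \left(p - 249\right)\right) \left(-234\right) = \left(241 + \left(247 - 105\right) \left(-203 - 249\right)\right) \left(-234\right) = \left(241 + 142 \left(-452\right)\right) \left(-234\right) = \left(241 - 64184\right) \left(-234\right) = \left(-63943\right) \left(-234\right) = 14962662$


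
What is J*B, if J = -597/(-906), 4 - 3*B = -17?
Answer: 1393/302 ≈ 4.6126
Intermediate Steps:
B = 7 (B = 4/3 - ⅓*(-17) = 4/3 + 17/3 = 7)
J = 199/302 (J = -597*(-1/906) = 199/302 ≈ 0.65894)
J*B = (199/302)*7 = 1393/302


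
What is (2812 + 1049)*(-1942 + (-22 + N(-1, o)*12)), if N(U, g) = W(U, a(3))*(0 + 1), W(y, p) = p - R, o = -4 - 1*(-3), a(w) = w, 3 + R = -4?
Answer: -7119684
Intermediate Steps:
R = -7 (R = -3 - 4 = -7)
o = -1 (o = -4 + 3 = -1)
W(y, p) = 7 + p (W(y, p) = p - 1*(-7) = p + 7 = 7 + p)
N(U, g) = 10 (N(U, g) = (7 + 3)*(0 + 1) = 10*1 = 10)
(2812 + 1049)*(-1942 + (-22 + N(-1, o)*12)) = (2812 + 1049)*(-1942 + (-22 + 10*12)) = 3861*(-1942 + (-22 + 120)) = 3861*(-1942 + 98) = 3861*(-1844) = -7119684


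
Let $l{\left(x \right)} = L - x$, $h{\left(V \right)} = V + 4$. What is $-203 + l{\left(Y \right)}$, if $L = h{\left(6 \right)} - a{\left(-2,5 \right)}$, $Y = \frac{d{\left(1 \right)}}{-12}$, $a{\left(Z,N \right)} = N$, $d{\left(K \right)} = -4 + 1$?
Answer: $- \frac{793}{4} \approx -198.25$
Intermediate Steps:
$d{\left(K \right)} = -3$
$Y = \frac{1}{4}$ ($Y = - \frac{3}{-12} = \left(-3\right) \left(- \frac{1}{12}\right) = \frac{1}{4} \approx 0.25$)
$h{\left(V \right)} = 4 + V$
$L = 5$ ($L = \left(4 + 6\right) - 5 = 10 - 5 = 5$)
$l{\left(x \right)} = 5 - x$
$-203 + l{\left(Y \right)} = -203 + \left(5 - \frac{1}{4}\right) = -203 + \frac{19}{4} = - \frac{793}{4}$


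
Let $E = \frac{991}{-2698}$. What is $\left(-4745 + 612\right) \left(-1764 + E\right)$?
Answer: $\frac{19674166979}{2698} \approx 7.2921 \cdot 10^{6}$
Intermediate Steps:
$E = - \frac{991}{2698}$ ($E = 991 \left(- \frac{1}{2698}\right) = - \frac{991}{2698} \approx -0.36731$)
$\left(-4745 + 612\right) \left(-1764 + E\right) = \left(-4745 + 612\right) \left(-1764 - \frac{991}{2698}\right) = \left(-4133\right) \left(- \frac{4760263}{2698}\right) = \frac{19674166979}{2698}$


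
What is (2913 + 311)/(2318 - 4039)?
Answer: -3224/1721 ≈ -1.8733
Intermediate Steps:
(2913 + 311)/(2318 - 4039) = 3224/(-1721) = 3224*(-1/1721) = -3224/1721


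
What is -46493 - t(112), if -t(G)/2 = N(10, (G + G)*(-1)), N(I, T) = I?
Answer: -46473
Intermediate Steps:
t(G) = -20 (t(G) = -2*10 = -20)
-46493 - t(112) = -46493 - 1*(-20) = -46493 + 20 = -46473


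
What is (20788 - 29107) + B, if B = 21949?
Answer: 13630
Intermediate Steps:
(20788 - 29107) + B = (20788 - 29107) + 21949 = -8319 + 21949 = 13630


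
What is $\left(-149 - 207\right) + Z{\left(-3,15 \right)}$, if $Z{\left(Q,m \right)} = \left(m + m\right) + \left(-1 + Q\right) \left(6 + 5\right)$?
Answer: $-370$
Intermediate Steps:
$Z{\left(Q,m \right)} = -11 + 2 m + 11 Q$ ($Z{\left(Q,m \right)} = 2 m + \left(-1 + Q\right) 11 = 2 m + \left(-11 + 11 Q\right) = -11 + 2 m + 11 Q$)
$\left(-149 - 207\right) + Z{\left(-3,15 \right)} = \left(-149 - 207\right) + \left(-11 + 2 \cdot 15 + 11 \left(-3\right)\right) = -356 - 14 = -370$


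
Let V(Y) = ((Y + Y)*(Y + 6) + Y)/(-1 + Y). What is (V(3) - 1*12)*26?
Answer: 429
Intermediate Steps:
V(Y) = (Y + 2*Y*(6 + Y))/(-1 + Y) (V(Y) = ((2*Y)*(6 + Y) + Y)/(-1 + Y) = (2*Y*(6 + Y) + Y)/(-1 + Y) = (Y + 2*Y*(6 + Y))/(-1 + Y))
(V(3) - 1*12)*26 = (3*(13 + 2*3)/(-1 + 3) - 1*12)*26 = (3*(13 + 6)/2 - 12)*26 = (3*(½)*19 - 12)*26 = (57/2 - 12)*26 = (33/2)*26 = 429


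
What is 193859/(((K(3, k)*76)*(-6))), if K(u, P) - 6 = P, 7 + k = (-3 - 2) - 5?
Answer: 193859/5016 ≈ 38.648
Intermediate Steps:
k = -17 (k = -7 + ((-3 - 2) - 5) = -7 + (-5 - 5) = -7 - 10 = -17)
K(u, P) = 6 + P
193859/(((K(3, k)*76)*(-6))) = 193859/((((6 - 17)*76)*(-6))) = 193859/((-11*76*(-6))) = 193859/((-836*(-6))) = 193859/5016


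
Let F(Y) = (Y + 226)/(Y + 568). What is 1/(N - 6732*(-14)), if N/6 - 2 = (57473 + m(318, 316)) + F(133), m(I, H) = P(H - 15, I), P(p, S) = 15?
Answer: 701/307872942 ≈ 2.2769e-6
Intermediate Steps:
m(I, H) = 15
F(Y) = (226 + Y)/(568 + Y)
N = 241805094/701 (N = 12 + 6*((57473 + 15) + (226 + 133)/(568 + 133)) = 12 + 6*(57488 + 359/701) = 12 + 6*(40299447/701) = 12 + 241796682/701 = 241805094/701 ≈ 3.4494e+5)
1/(N - 6732*(-14)) = 1/(241805094/701 - 6732*(-14)) = 1/(241805094/701 + 94248) = 1/(307872942/701) = 701/307872942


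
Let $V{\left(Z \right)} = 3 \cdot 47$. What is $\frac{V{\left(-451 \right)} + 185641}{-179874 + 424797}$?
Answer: $\frac{185782}{244923} \approx 0.75853$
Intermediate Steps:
$V{\left(Z \right)} = 141$
$\frac{V{\left(-451 \right)} + 185641}{-179874 + 424797} = \frac{141 + 185641}{-179874 + 424797} = \frac{185782}{244923}$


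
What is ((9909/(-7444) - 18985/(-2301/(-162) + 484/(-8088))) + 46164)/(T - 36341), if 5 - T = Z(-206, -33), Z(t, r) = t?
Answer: -8587636837341/6922548321080 ≈ -1.2405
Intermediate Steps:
T = 211 (T = 5 - 1*(-206) = 5 + 206 = 211)
((9909/(-7444) - 18985/(-2301/(-162) + 484/(-8088))) + 46164)/(T - 36341) = ((9909/(-7444) - 18985/(-2301/(-162) + 484/(-8088))) + 46164)/(211 - 36341) = ((9909*(-1/7444) - 18985/(-2301*(-1/162) + 484*(-1/8088))) + 46164)/(-36130) = ((-9909/7444 - 18985/(767/54 - 121/2022)) + 46164)*(-1/36130) = ((-9909/7444 - 18985/128695/9099) + 46164)*(-1/36130) = ((-9909/7444 - 18985*9099/128695) + 46164)*(-1/36130) = ((-9909/7444 - 34548903/25739) + 46164)*(-1/36130) = (-257437081683/191601116 + 46164)*(-1/36130) = (8587636837341/191601116)*(-1/36130) = -8587636837341/6922548321080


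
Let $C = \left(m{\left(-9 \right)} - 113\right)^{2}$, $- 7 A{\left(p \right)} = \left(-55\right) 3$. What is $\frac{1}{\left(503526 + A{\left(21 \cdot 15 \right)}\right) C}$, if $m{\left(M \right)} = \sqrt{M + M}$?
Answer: $\frac{7 i}{3524847 \left(678 \sqrt{2} + 12751 i\right)} \approx 1.5487 \cdot 10^{-10} + 1.1646 \cdot 10^{-11} i$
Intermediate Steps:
$m{\left(M \right)} = \sqrt{2} \sqrt{M}$ ($m{\left(M \right)} = \sqrt{2 M} = \sqrt{2} \sqrt{M}$)
$A{\left(p \right)} = \frac{165}{7}$ ($A{\left(p \right)} = - \frac{\left(-55\right) 3}{7} = \left(- \frac{1}{7}\right) \left(-165\right) = \frac{165}{7}$)
$C = \left(-113 + 3 i \sqrt{2}\right)^{2}$ ($C = \left(\sqrt{2} \sqrt{-9} - 113\right)^{2} = \left(\sqrt{2} \cdot 3 i - 113\right)^{2} = \left(3 i \sqrt{2} - 113\right)^{2} = \left(-113 + 3 i \sqrt{2}\right)^{2} \approx 12751.0 - 958.84 i$)
$\frac{1}{\left(503526 + A{\left(21 \cdot 15 \right)}\right) C} = \frac{1}{\left(503526 + \frac{165}{7}\right) \left(12751 - 678 i \sqrt{2}\right)} = \frac{1}{\frac{3524847}{7} \left(12751 - 678 i \sqrt{2}\right)} = \frac{7}{3524847 \left(12751 - 678 i \sqrt{2}\right)}$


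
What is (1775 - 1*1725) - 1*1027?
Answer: -977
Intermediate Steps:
(1775 - 1*1725) - 1*1027 = (1775 - 1725) - 1027 = 50 - 1027 = -977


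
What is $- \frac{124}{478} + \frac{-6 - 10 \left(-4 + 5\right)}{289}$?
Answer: $- \frac{21742}{69071} \approx -0.31478$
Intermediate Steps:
$- \frac{124}{478} + \frac{-6 - 10 \left(-4 + 5\right)}{289} = \left(-124\right) \frac{1}{478} + \left(-6 - 10\right) \frac{1}{289} = - \frac{62}{239} + \left(-6 - 10\right) \frac{1}{289} = - \frac{62}{239} - \frac{16}{289} = - \frac{21742}{69071}$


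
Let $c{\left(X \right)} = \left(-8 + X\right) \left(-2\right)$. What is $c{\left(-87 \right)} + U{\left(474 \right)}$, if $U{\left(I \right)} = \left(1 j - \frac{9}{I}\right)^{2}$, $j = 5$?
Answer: $\frac{5362529}{24964} \approx 214.81$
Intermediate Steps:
$c{\left(X \right)} = 16 - 2 X$
$U{\left(I \right)} = \left(5 - \frac{9}{I}\right)^{2}$ ($U{\left(I \right)} = \left(1 \cdot 5 - \frac{9}{I}\right)^{2} = \left(5 - \frac{9}{I}\right)^{2}$)
$c{\left(-87 \right)} + U{\left(474 \right)} = \left(16 - -174\right) + \frac{\left(-9 + 5 \cdot 474\right)^{2}}{224676} = \left(16 + 174\right) + \frac{\left(-9 + 2370\right)^{2}}{224676} = 190 + \frac{2361^{2}}{224676} = 190 + \frac{1}{224676} \cdot 5574321 = 190 + \frac{619369}{24964} = \frac{5362529}{24964}$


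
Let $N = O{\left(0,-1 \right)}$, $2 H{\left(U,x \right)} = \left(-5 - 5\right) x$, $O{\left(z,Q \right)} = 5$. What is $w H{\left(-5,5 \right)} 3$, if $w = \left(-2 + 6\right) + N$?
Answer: $-675$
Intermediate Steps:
$H{\left(U,x \right)} = - 5 x$ ($H{\left(U,x \right)} = \frac{\left(-5 - 5\right) x}{2} = \frac{\left(-10\right) x}{2} = - 5 x$)
$N = 5$
$w = 9$ ($w = \left(-2 + 6\right) + 5 = 4 + 5 = 9$)
$w H{\left(-5,5 \right)} 3 = 9 \left(\left(-5\right) 5\right) 3 = 9 \left(-25\right) 3 = \left(-225\right) 3 = -675$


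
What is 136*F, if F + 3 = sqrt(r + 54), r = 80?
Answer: -408 + 136*sqrt(134) ≈ 1166.3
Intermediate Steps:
F = -3 + sqrt(134) (F = -3 + sqrt(80 + 54) = -3 + sqrt(134) ≈ 8.5758)
136*F = 136*(-3 + sqrt(134)) = -408 + 136*sqrt(134)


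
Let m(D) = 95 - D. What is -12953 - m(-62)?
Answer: -13110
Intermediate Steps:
-12953 - m(-62) = -12953 - (95 - 1*(-62)) = -12953 - (95 + 62) = -12953 - 1*157 = -12953 - 157 = -13110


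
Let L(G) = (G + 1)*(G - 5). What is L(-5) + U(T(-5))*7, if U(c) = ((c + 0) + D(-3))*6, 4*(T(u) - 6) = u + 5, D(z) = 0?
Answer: 292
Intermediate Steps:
T(u) = 29/4 + u/4 (T(u) = 6 + (u + 5)/4 = 6 + (5 + u)/4 = 6 + (5/4 + u/4) = 29/4 + u/4)
L(G) = (1 + G)*(-5 + G)
U(c) = 6*c (U(c) = ((c + 0) + 0)*6 = (c + 0)*6 = c*6 = 6*c)
L(-5) + U(T(-5))*7 = (-5 + (-5)² - 4*(-5)) + (6*(29/4 + (¼)*(-5)))*7 = (-5 + 25 + 20) + (6*(29/4 - 5/4))*7 = 40 + (6*6)*7 = 40 + 36*7 = 40 + 252 = 292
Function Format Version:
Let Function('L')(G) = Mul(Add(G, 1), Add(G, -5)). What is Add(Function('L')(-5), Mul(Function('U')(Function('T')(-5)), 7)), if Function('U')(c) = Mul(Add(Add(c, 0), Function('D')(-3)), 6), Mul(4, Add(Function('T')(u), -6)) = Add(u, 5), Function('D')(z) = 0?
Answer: 292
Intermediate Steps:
Function('T')(u) = Add(Rational(29, 4), Mul(Rational(1, 4), u)) (Function('T')(u) = Add(6, Mul(Rational(1, 4), Add(u, 5))) = Add(6, Mul(Rational(1, 4), Add(5, u))) = Add(6, Add(Rational(5, 4), Mul(Rational(1, 4), u))) = Add(Rational(29, 4), Mul(Rational(1, 4), u)))
Function('L')(G) = Mul(Add(1, G), Add(-5, G))
Function('U')(c) = Mul(6, c) (Function('U')(c) = Mul(Add(Add(c, 0), 0), 6) = Mul(Add(c, 0), 6) = Mul(c, 6) = Mul(6, c))
Add(Function('L')(-5), Mul(Function('U')(Function('T')(-5)), 7)) = Add(Add(-5, Pow(-5, 2), Mul(-4, -5)), Mul(Mul(6, Add(Rational(29, 4), Mul(Rational(1, 4), -5))), 7)) = Add(Add(-5, 25, 20), Mul(Mul(6, Add(Rational(29, 4), Rational(-5, 4))), 7)) = Add(40, Mul(Mul(6, 6), 7)) = Add(40, Mul(36, 7)) = Add(40, 252) = 292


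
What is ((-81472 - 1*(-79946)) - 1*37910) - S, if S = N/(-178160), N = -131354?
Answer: -3513024557/89080 ≈ -39437.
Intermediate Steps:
S = 65677/89080 (S = -131354/(-178160) = -131354*(-1/178160) = 65677/89080 ≈ 0.73728)
((-81472 - 1*(-79946)) - 1*37910) - S = ((-81472 - 1*(-79946)) - 1*37910) - 1*65677/89080 = ((-81472 + 79946) - 37910) - 65677/89080 = (-1526 - 37910) - 65677/89080 = -39436 - 65677/89080 = -3513024557/89080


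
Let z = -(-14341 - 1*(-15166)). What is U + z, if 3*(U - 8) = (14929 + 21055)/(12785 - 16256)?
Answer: -657185/801 ≈ -820.46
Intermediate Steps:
U = 3640/801 (U = 8 + ((14929 + 21055)/(12785 - 16256))/3 = 8 + (35984/(-3471))/3 = 8 + (35984*(-1/3471))/3 = 8 + (⅓)*(-2768/267) = 8 - 2768/801 = 3640/801 ≈ 4.5443)
z = -825 (z = -(-14341 + 15166) = -1*825 = -825)
U + z = 3640/801 - 825 = -657185/801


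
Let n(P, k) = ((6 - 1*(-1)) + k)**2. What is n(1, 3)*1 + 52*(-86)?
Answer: -4372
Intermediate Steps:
n(P, k) = (7 + k)**2 (n(P, k) = ((6 + 1) + k)**2 = (7 + k)**2)
n(1, 3)*1 + 52*(-86) = (7 + 3)**2*1 + 52*(-86) = 10**2*1 - 4472 = 100*1 - 4472 = 100 - 4472 = -4372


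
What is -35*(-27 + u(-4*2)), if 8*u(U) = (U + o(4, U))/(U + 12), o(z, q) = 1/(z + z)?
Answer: 244125/256 ≈ 953.61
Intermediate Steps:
o(z, q) = 1/(2*z)
u(U) = (⅛ + U)/(8*(12 + U)) (u(U) = ((U + (½)/4)/(U + 12))/8 = ((U + (½)*(¼))/(12 + U))/8 = ((U + ⅛)/(12 + U))/8 = ((⅛ + U)/(12 + U))/8 = (⅛ + U)/(8*(12 + U)))
-35*(-27 + u(-4*2)) = -35*(-27 + (1 + 8*(-4*2))/(64*(12 - 4*2))) = -35*(-27 + (1 + 8*(-8))/(64*(12 - 8))) = -35*(-27 + (1/64)*(1 - 64)/4) = -35*(-27 + (1/64)*(¼)*(-63)) = -35*(-27 - 63/256) = -35*(-6975/256) = 244125/256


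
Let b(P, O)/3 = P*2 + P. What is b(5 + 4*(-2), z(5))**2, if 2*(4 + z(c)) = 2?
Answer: 729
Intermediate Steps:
z(c) = -3 (z(c) = -4 + (1/2)*2 = -4 + 1 = -3)
b(P, O) = 9*P (b(P, O) = 3*(P*2 + P) = 3*(2*P + P) = 3*(3*P) = 9*P)
b(5 + 4*(-2), z(5))**2 = (9*(5 + 4*(-2)))**2 = (9*(5 - 8))**2 = (9*(-3))**2 = (-27)**2 = 729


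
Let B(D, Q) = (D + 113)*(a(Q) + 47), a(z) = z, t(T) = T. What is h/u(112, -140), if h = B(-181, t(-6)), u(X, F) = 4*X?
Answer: -697/112 ≈ -6.2232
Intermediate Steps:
B(D, Q) = (47 + Q)*(113 + D) (B(D, Q) = (D + 113)*(Q + 47) = (113 + D)*(47 + Q) = (47 + Q)*(113 + D))
h = -2788 (h = 5311 + 47*(-181) + 113*(-6) - 181*(-6) = 5311 - 8507 - 678 + 1086 = -2788)
h/u(112, -140) = -2788/(4*112) = -2788/448 = -2788*1/448 = -697/112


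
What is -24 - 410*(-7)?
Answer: 2846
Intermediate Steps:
-24 - 410*(-7) = -24 - 82*(-35) = -24 + 2870 = 2846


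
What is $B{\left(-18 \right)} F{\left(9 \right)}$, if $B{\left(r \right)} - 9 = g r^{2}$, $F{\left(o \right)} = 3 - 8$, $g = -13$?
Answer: $21015$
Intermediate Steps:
$F{\left(o \right)} = -5$ ($F{\left(o \right)} = 3 - 8 = -5$)
$B{\left(r \right)} = 9 - 13 r^{2}$
$B{\left(-18 \right)} F{\left(9 \right)} = \left(9 - 13 \left(-18\right)^{2}\right) \left(-5\right) = \left(9 - 4212\right) \left(-5\right) = \left(-4203\right) \left(-5\right) = 21015$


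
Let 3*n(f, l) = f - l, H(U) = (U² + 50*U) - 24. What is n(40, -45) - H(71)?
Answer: -25616/3 ≈ -8538.7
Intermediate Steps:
H(U) = -24 + U² + 50*U
n(f, l) = -l/3 + f/3 (n(f, l) = (f - l)/3 = -l/3 + f/3)
n(40, -45) - H(71) = (-⅓*(-45) + (⅓)*40) - (-24 + 71² + 50*71) = (15 + 40/3) - (-24 + 5041 + 3550) = 85/3 - 1*8567 = 85/3 - 8567 = -25616/3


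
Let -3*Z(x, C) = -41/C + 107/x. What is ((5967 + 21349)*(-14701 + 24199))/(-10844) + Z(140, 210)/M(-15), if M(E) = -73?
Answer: -5965991579231/249357780 ≈ -23925.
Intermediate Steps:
Z(x, C) = -107/(3*x) + 41/(3*C) (Z(x, C) = -(-41/C + 107/x)/3 = -107/(3*x) + 41/(3*C))
((5967 + 21349)*(-14701 + 24199))/(-10844) + Z(140, 210)/M(-15) = ((5967 + 21349)*(-14701 + 24199))/(-10844) + (-107/3/140 + (41/3)/210)/(-73) = (27316*9498)*(-1/10844) + (-107/3*1/140 + (41/3)*(1/210))*(-1/73) = 259447368*(-1/10844) + (-107/420 + 41/630)*(-1/73) = -64861842/2711 - 239/1260*(-1/73) = -64861842/2711 + 239/91980 = -5965991579231/249357780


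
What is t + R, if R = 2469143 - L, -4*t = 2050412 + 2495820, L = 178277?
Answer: 1154308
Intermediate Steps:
t = -1136558 (t = -(2050412 + 2495820)/4 = -¼*4546232 = -1136558)
R = 2290866 (R = 2469143 - 1*178277 = 2469143 - 178277 = 2290866)
t + R = -1136558 + 2290866 = 1154308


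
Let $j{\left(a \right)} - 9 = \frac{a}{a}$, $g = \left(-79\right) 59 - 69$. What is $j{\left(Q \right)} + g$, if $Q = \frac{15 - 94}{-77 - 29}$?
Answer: $-4720$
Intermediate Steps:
$g = -4730$ ($g = -4661 - 69 = -4730$)
$Q = \frac{79}{106}$ ($Q = - \frac{79}{-106} = \left(-79\right) \left(- \frac{1}{106}\right) = \frac{79}{106} \approx 0.74528$)
$j{\left(a \right)} = 10$ ($j{\left(a \right)} = 9 + \frac{a}{a} = 9 + 1 = 10$)
$j{\left(Q \right)} + g = 10 - 4730 = -4720$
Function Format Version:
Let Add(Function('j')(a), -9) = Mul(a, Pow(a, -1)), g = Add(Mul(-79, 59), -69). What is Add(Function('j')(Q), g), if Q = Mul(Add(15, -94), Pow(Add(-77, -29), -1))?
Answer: -4720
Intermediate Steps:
g = -4730 (g = Add(-4661, -69) = -4730)
Q = Rational(79, 106) (Q = Mul(-79, Pow(-106, -1)) = Mul(-79, Rational(-1, 106)) = Rational(79, 106) ≈ 0.74528)
Function('j')(a) = 10 (Function('j')(a) = Add(9, Mul(a, Pow(a, -1))) = Add(9, 1) = 10)
Add(Function('j')(Q), g) = Add(10, -4730) = -4720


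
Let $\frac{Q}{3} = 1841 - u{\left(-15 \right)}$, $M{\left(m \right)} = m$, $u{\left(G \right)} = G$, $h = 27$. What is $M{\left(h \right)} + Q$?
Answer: $5595$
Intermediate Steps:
$Q = 5568$ ($Q = 3 \left(1841 - -15\right) = 3 \left(1841 + 15\right) = 3 \cdot 1856 = 5568$)
$M{\left(h \right)} + Q = 27 + 5568 = 5595$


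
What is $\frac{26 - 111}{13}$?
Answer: $- \frac{85}{13} \approx -6.5385$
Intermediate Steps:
$\frac{26 - 111}{13} = \left(-85\right) \frac{1}{13} = - \frac{85}{13}$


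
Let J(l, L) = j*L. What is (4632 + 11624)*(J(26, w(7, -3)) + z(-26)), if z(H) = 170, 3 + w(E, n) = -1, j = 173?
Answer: -8485632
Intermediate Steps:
w(E, n) = -4 (w(E, n) = -3 - 1 = -4)
J(l, L) = 173*L
(4632 + 11624)*(J(26, w(7, -3)) + z(-26)) = (4632 + 11624)*(173*(-4) + 170) = 16256*(-692 + 170) = 16256*(-522) = -8485632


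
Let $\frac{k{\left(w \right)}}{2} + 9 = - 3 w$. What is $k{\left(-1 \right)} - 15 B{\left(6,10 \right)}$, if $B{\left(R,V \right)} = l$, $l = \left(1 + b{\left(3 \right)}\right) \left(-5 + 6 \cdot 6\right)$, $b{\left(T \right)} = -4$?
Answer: $1383$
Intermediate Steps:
$k{\left(w \right)} = -18 - 6 w$ ($k{\left(w \right)} = -18 + 2 \left(- 3 w\right) = -18 - 6 w$)
$l = -93$ ($l = \left(1 - 4\right) \left(-5 + 6 \cdot 6\right) = - 3 \left(-5 + 36\right) = \left(-3\right) 31 = -93$)
$B{\left(R,V \right)} = -93$
$k{\left(-1 \right)} - 15 B{\left(6,10 \right)} = \left(-18 - -6\right) - -1395 = \left(-18 + 6\right) + 1395 = -12 + 1395 = 1383$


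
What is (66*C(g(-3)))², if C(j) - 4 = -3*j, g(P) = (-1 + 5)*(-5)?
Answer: 17842176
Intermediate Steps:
g(P) = -20 (g(P) = 4*(-5) = -20)
C(j) = 4 - 3*j
(66*C(g(-3)))² = (66*(4 - 3*(-20)))² = (66*(4 + 60))² = (66*64)² = 4224² = 17842176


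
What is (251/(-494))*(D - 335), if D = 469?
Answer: -16817/247 ≈ -68.085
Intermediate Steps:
(251/(-494))*(D - 335) = (251/(-494))*(469 - 335) = (251*(-1/494))*134 = -251/494*134 = -16817/247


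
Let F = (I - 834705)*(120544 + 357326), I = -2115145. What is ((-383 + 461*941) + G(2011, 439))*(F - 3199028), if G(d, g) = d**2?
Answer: -6311753979231842592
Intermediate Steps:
F = -1409644819500 (F = (-2115145 - 834705)*(120544 + 357326) = -2949850*477870 = -1409644819500)
((-383 + 461*941) + G(2011, 439))*(F - 3199028) = ((-383 + 461*941) + 2011**2)*(-1409644819500 - 3199028) = ((-383 + 433801) + 4044121)*(-1409648018528) = (433418 + 4044121)*(-1409648018528) = 4477539*(-1409648018528) = -6311753979231842592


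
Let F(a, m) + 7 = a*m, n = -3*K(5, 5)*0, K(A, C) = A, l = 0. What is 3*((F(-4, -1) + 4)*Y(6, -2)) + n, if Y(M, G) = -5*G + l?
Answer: 30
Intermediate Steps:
n = 0 (n = -3*5*0 = -15*0 = 0)
F(a, m) = -7 + a*m
Y(M, G) = -5*G (Y(M, G) = -5*G + 0 = -5*G)
3*((F(-4, -1) + 4)*Y(6, -2)) + n = 3*(((-7 - 4*(-1)) + 4)*(-5*(-2))) + 0 = 3*(((-7 + 4) + 4)*10) + 0 = 3*((-3 + 4)*10) + 0 = 3*(1*10) + 0 = 3*10 + 0 = 30 + 0 = 30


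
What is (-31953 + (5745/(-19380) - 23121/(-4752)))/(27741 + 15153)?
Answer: -5448613201/7315314336 ≈ -0.74482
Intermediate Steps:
(-31953 + (5745/(-19380) - 23121/(-4752)))/(27741 + 15153) = (-31953 + (5745*(-1/19380) - 23121*(-1/4752)))/42894 = (-31953 + (-383/1292 + 2569/528))*(1/42894) = (-31953 + 779231/170544)*(1/42894) = -5448613201/170544*1/42894 = -5448613201/7315314336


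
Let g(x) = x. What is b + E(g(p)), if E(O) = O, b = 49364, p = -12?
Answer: 49352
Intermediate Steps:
b + E(g(p)) = 49364 - 12 = 49352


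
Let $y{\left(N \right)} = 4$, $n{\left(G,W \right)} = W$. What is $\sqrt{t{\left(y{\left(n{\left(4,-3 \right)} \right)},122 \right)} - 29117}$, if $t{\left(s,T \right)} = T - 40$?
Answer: $i \sqrt{29035} \approx 170.4 i$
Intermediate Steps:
$t{\left(s,T \right)} = -40 + T$ ($t{\left(s,T \right)} = T - 40 = -40 + T$)
$\sqrt{t{\left(y{\left(n{\left(4,-3 \right)} \right)},122 \right)} - 29117} = \sqrt{\left(-40 + 122\right) - 29117} = \sqrt{82 - 29117} = \sqrt{-29035} = i \sqrt{29035}$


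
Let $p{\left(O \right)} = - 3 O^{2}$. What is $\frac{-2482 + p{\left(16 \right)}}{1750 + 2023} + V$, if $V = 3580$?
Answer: $\frac{13504090}{3773} \approx 3579.1$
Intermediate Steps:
$\frac{-2482 + p{\left(16 \right)}}{1750 + 2023} + V = \frac{-2482 - 3 \cdot 16^{2}}{1750 + 2023} + 3580 = \frac{-2482 - 768}{3773} + 3580 = \left(-2482 - 768\right) \frac{1}{3773} + 3580 = \left(-3250\right) \frac{1}{3773} + 3580 = - \frac{3250}{3773} + 3580 = \frac{13504090}{3773}$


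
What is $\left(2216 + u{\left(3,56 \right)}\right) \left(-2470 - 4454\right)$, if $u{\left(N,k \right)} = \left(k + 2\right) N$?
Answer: $-16548360$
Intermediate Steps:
$u{\left(N,k \right)} = N \left(2 + k\right)$ ($u{\left(N,k \right)} = \left(2 + k\right) N = N \left(2 + k\right)$)
$\left(2216 + u{\left(3,56 \right)}\right) \left(-2470 - 4454\right) = \left(2216 + 3 \left(2 + 56\right)\right) \left(-2470 - 4454\right) = \left(2216 + 3 \cdot 58\right) \left(-6924\right) = \left(2216 + 174\right) \left(-6924\right) = 2390 \left(-6924\right) = -16548360$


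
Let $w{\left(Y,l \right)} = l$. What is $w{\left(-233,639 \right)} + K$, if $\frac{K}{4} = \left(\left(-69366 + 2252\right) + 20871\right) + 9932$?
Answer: $-144605$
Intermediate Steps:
$K = -145244$ ($K = 4 \left(\left(\left(-69366 + 2252\right) + 20871\right) + 9932\right) = 4 \left(\left(-67114 + 20871\right) + 9932\right) = 4 \left(-46243 + 9932\right) = 4 \left(-36311\right) = -145244$)
$w{\left(-233,639 \right)} + K = 639 - 145244 = -144605$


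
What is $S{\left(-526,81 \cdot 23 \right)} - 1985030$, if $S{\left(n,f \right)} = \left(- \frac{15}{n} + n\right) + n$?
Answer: $- \frac{1044679117}{526} \approx -1.9861 \cdot 10^{6}$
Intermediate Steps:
$S{\left(n,f \right)} = - \frac{15}{n} + 2 n$ ($S{\left(n,f \right)} = \left(n - \frac{15}{n}\right) + n = - \frac{15}{n} + 2 n$)
$S{\left(-526,81 \cdot 23 \right)} - 1985030 = \left(- \frac{15}{-526} + 2 \left(-526\right)\right) - 1985030 = \left(\left(-15\right) \left(- \frac{1}{526}\right) - 1052\right) - 1985030 = \left(\frac{15}{526} - 1052\right) - 1985030 = - \frac{553337}{526} - 1985030 = - \frac{1044679117}{526}$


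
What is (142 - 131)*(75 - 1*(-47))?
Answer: 1342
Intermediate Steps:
(142 - 131)*(75 - 1*(-47)) = 11*(75 + 47) = 11*122 = 1342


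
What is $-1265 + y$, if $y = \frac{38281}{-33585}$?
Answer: $- \frac{42523306}{33585} \approx -1266.1$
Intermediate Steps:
$y = - \frac{38281}{33585}$ ($y = 38281 \left(- \frac{1}{33585}\right) = - \frac{38281}{33585} \approx -1.1398$)
$-1265 + y = -1265 - \frac{38281}{33585} = - \frac{42523306}{33585}$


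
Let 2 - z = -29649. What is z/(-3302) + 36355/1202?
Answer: 21100927/992251 ≈ 21.266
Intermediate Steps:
z = 29651 (z = 2 - 1*(-29649) = 2 + 29649 = 29651)
z/(-3302) + 36355/1202 = 29651/(-3302) + 36355/1202 = 29651*(-1/3302) + 36355*(1/1202) = -29651/3302 + 36355/1202 = 21100927/992251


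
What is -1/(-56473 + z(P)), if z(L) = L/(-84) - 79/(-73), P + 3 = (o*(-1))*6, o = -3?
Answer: 2044/115428965 ≈ 1.7708e-5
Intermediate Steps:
P = 15 (P = -3 - 3*(-1)*6 = -3 + 3*6 = -3 + 18 = 15)
z(L) = 79/73 - L/84 (z(L) = L*(-1/84) - 79*(-1/73) = -L/84 + 79/73 = 79/73 - L/84)
-1/(-56473 + z(P)) = -1/(-56473 + (79/73 - 1/84*15)) = -1/(-56473 + (79/73 - 5/28)) = -1/(-56473 + 1847/2044) = -1/(-115428965/2044) = -1*(-2044/115428965) = 2044/115428965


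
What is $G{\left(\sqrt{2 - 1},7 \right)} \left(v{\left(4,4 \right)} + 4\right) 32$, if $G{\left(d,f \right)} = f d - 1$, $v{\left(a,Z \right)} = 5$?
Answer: $1728$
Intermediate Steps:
$G{\left(d,f \right)} = -1 + d f$ ($G{\left(d,f \right)} = d f - 1 = -1 + d f$)
$G{\left(\sqrt{2 - 1},7 \right)} \left(v{\left(4,4 \right)} + 4\right) 32 = \left(-1 + \sqrt{2 - 1} \cdot 7\right) \left(5 + 4\right) 32 = \left(-1 + \sqrt{1} \cdot 7\right) 9 \cdot 32 = \left(-1 + 1 \cdot 7\right) 9 \cdot 32 = \left(-1 + 7\right) 9 \cdot 32 = 6 \cdot 9 \cdot 32 = 54 \cdot 32 = 1728$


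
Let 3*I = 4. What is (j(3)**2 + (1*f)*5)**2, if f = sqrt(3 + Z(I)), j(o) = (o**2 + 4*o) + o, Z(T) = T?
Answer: 995653/3 + 1920*sqrt(39) ≈ 3.4387e+5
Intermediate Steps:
I = 4/3 (I = (1/3)*4 = 4/3 ≈ 1.3333)
j(o) = o**2 + 5*o
f = sqrt(39)/3 (f = sqrt(3 + 4/3) = sqrt(13/3) = sqrt(39)/3 ≈ 2.0817)
(j(3)**2 + (1*f)*5)**2 = ((3*(5 + 3))**2 + (1*(sqrt(39)/3))*5)**2 = ((3*8)**2 + (sqrt(39)/3)*5)**2 = (24**2 + 5*sqrt(39)/3)**2 = (576 + 5*sqrt(39)/3)**2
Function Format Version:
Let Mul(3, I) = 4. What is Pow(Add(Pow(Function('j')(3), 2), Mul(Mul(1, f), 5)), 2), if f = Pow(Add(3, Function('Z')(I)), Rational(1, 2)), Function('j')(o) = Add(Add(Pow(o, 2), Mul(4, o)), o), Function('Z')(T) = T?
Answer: Add(Rational(995653, 3), Mul(1920, Pow(39, Rational(1, 2)))) ≈ 3.4387e+5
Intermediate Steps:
I = Rational(4, 3) (I = Mul(Rational(1, 3), 4) = Rational(4, 3) ≈ 1.3333)
Function('j')(o) = Add(Pow(o, 2), Mul(5, o))
f = Mul(Rational(1, 3), Pow(39, Rational(1, 2))) (f = Pow(Add(3, Rational(4, 3)), Rational(1, 2)) = Pow(Rational(13, 3), Rational(1, 2)) = Mul(Rational(1, 3), Pow(39, Rational(1, 2))) ≈ 2.0817)
Pow(Add(Pow(Function('j')(3), 2), Mul(Mul(1, f), 5)), 2) = Pow(Add(Pow(Mul(3, Add(5, 3)), 2), Mul(Mul(1, Mul(Rational(1, 3), Pow(39, Rational(1, 2)))), 5)), 2) = Pow(Add(Pow(Mul(3, 8), 2), Mul(Mul(Rational(1, 3), Pow(39, Rational(1, 2))), 5)), 2) = Pow(Add(Pow(24, 2), Mul(Rational(5, 3), Pow(39, Rational(1, 2)))), 2) = Pow(Add(576, Mul(Rational(5, 3), Pow(39, Rational(1, 2)))), 2)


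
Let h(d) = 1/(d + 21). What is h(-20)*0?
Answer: 0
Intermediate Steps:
h(d) = 1/(21 + d)
h(-20)*0 = 0/(21 - 20) = 0/1 = 1*0 = 0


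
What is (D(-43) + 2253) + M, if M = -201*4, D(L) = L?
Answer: 1406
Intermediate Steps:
M = -804
(D(-43) + 2253) + M = (-43 + 2253) - 804 = 2210 - 804 = 1406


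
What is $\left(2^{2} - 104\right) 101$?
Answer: $-10100$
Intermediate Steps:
$\left(2^{2} - 104\right) 101 = \left(4 - 104\right) 101 = \left(-100\right) 101 = -10100$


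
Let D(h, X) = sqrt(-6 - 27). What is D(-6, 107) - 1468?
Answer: -1468 + I*sqrt(33) ≈ -1468.0 + 5.7446*I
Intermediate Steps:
D(h, X) = I*sqrt(33) (D(h, X) = sqrt(-33) = I*sqrt(33))
D(-6, 107) - 1468 = I*sqrt(33) - 1468 = -1468 + I*sqrt(33)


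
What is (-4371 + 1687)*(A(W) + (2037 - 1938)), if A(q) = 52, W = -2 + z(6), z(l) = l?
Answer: -405284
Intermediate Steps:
W = 4 (W = -2 + 6 = 4)
(-4371 + 1687)*(A(W) + (2037 - 1938)) = (-4371 + 1687)*(52 + (2037 - 1938)) = -2684*(52 + 99) = -2684*151 = -405284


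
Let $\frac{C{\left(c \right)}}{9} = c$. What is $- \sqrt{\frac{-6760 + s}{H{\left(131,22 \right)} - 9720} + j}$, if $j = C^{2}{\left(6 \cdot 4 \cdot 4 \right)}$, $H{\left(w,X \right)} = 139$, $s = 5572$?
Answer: $- \frac{6 \sqrt{15731182389}}{871} \approx -864.0$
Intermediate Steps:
$C{\left(c \right)} = 9 c$
$j = 746496$ ($j = \left(9 \cdot 6 \cdot 4 \cdot 4\right)^{2} = \left(9 \cdot 24 \cdot 4\right)^{2} = \left(9 \cdot 96\right)^{2} = 864^{2} = 746496$)
$- \sqrt{\frac{-6760 + s}{H{\left(131,22 \right)} - 9720} + j} = - \sqrt{\frac{-6760 + 5572}{139 - 9720} + 746496} = - \sqrt{- \frac{1188}{-9581} + 746496} = - \sqrt{\left(-1188\right) \left(- \frac{1}{9581}\right) + 746496} = - \sqrt{\frac{108}{871} + 746496} = - \sqrt{\frac{650198124}{871}} = - \frac{6 \sqrt{15731182389}}{871}$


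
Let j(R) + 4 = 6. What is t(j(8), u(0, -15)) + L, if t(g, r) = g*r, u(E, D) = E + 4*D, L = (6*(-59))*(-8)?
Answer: 2712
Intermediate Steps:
j(R) = 2 (j(R) = -4 + 6 = 2)
L = 2832 (L = -354*(-8) = 2832)
t(j(8), u(0, -15)) + L = 2*(0 + 4*(-15)) + 2832 = 2*(0 - 60) + 2832 = 2*(-60) + 2832 = -120 + 2832 = 2712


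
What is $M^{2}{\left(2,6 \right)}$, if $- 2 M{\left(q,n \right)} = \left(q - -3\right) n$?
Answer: $225$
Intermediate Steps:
$M{\left(q,n \right)} = - \frac{n \left(3 + q\right)}{2}$ ($M{\left(q,n \right)} = - \frac{\left(q - -3\right) n}{2} = - \frac{\left(q + 3\right) n}{2} = - \frac{\left(3 + q\right) n}{2} = - \frac{n \left(3 + q\right)}{2}$)
$M^{2}{\left(2,6 \right)} = \left(\left(- \frac{1}{2}\right) 6 \left(3 + 2\right)\right)^{2} = \left(\left(- \frac{1}{2}\right) 6 \cdot 5\right)^{2} = \left(-15\right)^{2} = 225$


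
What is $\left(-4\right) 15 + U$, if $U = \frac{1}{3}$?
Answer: $- \frac{179}{3} \approx -59.667$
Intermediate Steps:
$U = \frac{1}{3} \approx 0.33333$
$\left(-4\right) 15 + U = \left(-4\right) 15 + \frac{1}{3} = -60 + \frac{1}{3} = - \frac{179}{3}$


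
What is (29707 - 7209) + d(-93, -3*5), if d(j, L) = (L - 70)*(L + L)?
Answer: 25048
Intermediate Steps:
d(j, L) = 2*L*(-70 + L) (d(j, L) = (-70 + L)*(2*L) = 2*L*(-70 + L))
(29707 - 7209) + d(-93, -3*5) = (29707 - 7209) + 2*(-3*5)*(-70 - 3*5) = 22498 + 2*(-15)*(-70 - 15) = 22498 + 2*(-15)*(-85) = 22498 + 2550 = 25048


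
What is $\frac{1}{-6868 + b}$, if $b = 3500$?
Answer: $- \frac{1}{3368} \approx -0.00029691$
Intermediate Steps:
$\frac{1}{-6868 + b} = \frac{1}{-6868 + 3500} = \frac{1}{-3368} = - \frac{1}{3368}$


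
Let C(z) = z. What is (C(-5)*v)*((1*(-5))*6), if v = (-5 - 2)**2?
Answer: 7350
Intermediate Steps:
v = 49 (v = (-7)**2 = 49)
(C(-5)*v)*((1*(-5))*6) = (-5*49)*((1*(-5))*6) = -(-1225)*6 = -245*(-30) = 7350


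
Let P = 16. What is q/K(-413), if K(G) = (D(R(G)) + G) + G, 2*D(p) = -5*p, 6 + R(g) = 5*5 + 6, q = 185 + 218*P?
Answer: -7346/1777 ≈ -4.1339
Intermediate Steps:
q = 3673 (q = 185 + 218*16 = 185 + 3488 = 3673)
R(g) = 25 (R(g) = -6 + (5*5 + 6) = -6 + (25 + 6) = -6 + 31 = 25)
D(p) = -5*p/2 (D(p) = (-5*p)/2 = -5*p/2)
K(G) = -125/2 + 2*G (K(G) = (-5/2*25 + G) + G = (-125/2 + G) + G = -125/2 + 2*G)
q/K(-413) = 3673/(-125/2 + 2*(-413)) = 3673/(-125/2 - 826) = 3673/(-1777/2) = 3673*(-2/1777) = -7346/1777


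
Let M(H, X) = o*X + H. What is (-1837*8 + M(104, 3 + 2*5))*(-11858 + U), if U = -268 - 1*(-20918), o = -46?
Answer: -133550480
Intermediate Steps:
U = 20650 (U = -268 + 20918 = 20650)
M(H, X) = H - 46*X (M(H, X) = -46*X + H = H - 46*X)
(-1837*8 + M(104, 3 + 2*5))*(-11858 + U) = (-1837*8 + (104 - 46*(3 + 2*5)))*(-11858 + 20650) = (-14696 + (104 - 46*(3 + 10)))*8792 = (-14696 + (104 - 46*13))*8792 = (-14696 + (104 - 598))*8792 = (-14696 - 494)*8792 = -15190*8792 = -133550480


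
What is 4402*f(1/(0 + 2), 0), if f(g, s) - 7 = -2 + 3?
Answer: 35216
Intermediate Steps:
f(g, s) = 8 (f(g, s) = 7 + (-2 + 3) = 7 + 1 = 8)
4402*f(1/(0 + 2), 0) = 4402*8 = 35216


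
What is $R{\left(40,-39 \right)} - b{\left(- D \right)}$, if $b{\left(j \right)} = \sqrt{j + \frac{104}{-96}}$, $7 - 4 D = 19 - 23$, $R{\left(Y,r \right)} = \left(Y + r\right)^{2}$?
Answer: $1 - \frac{i \sqrt{138}}{6} \approx 1.0 - 1.9579 i$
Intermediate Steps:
$D = \frac{11}{4}$ ($D = \frac{7}{4} - \frac{19 - 23}{4} = \frac{7}{4} - -1 = \frac{7}{4} + 1 = \frac{11}{4} \approx 2.75$)
$b{\left(j \right)} = \sqrt{- \frac{13}{12} + j}$ ($b{\left(j \right)} = \sqrt{j + 104 \left(- \frac{1}{96}\right)} = \sqrt{j - \frac{13}{12}} = \sqrt{- \frac{13}{12} + j}$)
$R{\left(40,-39 \right)} - b{\left(- D \right)} = \left(40 - 39\right)^{2} - \frac{\sqrt{-39 + 36 \left(\left(-1\right) \frac{11}{4}\right)}}{6} = 1^{2} - \frac{\sqrt{-39 + 36 \left(- \frac{11}{4}\right)}}{6} = 1 - \frac{\sqrt{-39 - 99}}{6} = 1 - \frac{\sqrt{-138}}{6} = 1 - \frac{i \sqrt{138}}{6}$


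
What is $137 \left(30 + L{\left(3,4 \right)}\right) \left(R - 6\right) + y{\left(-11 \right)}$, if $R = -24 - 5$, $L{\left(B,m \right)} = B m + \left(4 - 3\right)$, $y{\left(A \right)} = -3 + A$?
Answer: $-206199$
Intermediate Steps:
$L{\left(B,m \right)} = 1 + B m$ ($L{\left(B,m \right)} = B m + \left(4 - 3\right) = B m + 1 = 1 + B m$)
$R = -29$
$137 \left(30 + L{\left(3,4 \right)}\right) \left(R - 6\right) + y{\left(-11 \right)} = 137 \left(30 + \left(1 + 3 \cdot 4\right)\right) \left(-29 - 6\right) - 14 = 137 \left(30 + \left(1 + 12\right)\right) \left(-35\right) - 14 = 137 \left(30 + 13\right) \left(-35\right) - 14 = 137 \cdot 43 \left(-35\right) - 14 = 137 \left(-1505\right) - 14 = -206185 - 14 = -206199$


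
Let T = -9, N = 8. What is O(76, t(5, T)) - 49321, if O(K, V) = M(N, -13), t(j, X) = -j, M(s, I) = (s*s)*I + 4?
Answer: -50149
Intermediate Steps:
M(s, I) = 4 + I*s² (M(s, I) = s²*I + 4 = I*s² + 4 = 4 + I*s²)
O(K, V) = -828 (O(K, V) = 4 - 13*8² = 4 - 13*64 = 4 - 832 = -828)
O(76, t(5, T)) - 49321 = -828 - 49321 = -50149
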